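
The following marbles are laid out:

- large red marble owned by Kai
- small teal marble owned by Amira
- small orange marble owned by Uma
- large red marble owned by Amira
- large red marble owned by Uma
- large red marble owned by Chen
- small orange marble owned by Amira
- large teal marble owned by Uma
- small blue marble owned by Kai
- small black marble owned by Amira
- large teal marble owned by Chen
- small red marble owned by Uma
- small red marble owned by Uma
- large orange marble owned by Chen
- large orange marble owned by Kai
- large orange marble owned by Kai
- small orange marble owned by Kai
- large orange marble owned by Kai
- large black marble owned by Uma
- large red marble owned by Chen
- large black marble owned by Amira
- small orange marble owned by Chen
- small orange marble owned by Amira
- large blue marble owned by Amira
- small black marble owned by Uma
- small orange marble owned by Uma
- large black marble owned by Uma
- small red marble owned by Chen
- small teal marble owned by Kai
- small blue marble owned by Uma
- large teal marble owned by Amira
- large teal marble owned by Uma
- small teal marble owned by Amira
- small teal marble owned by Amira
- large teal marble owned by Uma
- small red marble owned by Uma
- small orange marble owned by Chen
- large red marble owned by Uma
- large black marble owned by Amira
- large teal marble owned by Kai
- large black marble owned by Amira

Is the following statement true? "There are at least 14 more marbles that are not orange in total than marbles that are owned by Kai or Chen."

True

|marbles that are not orange| = 30.
|marbles owned by Kai or Chen| = 15.
The claim requires 30 − 15 = 15 ≥ 14, which holds.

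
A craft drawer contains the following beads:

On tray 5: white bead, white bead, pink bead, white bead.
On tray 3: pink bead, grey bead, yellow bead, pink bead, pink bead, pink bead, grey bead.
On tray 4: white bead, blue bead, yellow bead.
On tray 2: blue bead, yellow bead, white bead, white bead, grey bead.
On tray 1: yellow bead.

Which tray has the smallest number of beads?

Counts by tray: tray 3→7, tray 2→5, tray 5→4, tray 4→3, tray 1→1.
The minimum is 1, held uniquely by tray 1.

tray 1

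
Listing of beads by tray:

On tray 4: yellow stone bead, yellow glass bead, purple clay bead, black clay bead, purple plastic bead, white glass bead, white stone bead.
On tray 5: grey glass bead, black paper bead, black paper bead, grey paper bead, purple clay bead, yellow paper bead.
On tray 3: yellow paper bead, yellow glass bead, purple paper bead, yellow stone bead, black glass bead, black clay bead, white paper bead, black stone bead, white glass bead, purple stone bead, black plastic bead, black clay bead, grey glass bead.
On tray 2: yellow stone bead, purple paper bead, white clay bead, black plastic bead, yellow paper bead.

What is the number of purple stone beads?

1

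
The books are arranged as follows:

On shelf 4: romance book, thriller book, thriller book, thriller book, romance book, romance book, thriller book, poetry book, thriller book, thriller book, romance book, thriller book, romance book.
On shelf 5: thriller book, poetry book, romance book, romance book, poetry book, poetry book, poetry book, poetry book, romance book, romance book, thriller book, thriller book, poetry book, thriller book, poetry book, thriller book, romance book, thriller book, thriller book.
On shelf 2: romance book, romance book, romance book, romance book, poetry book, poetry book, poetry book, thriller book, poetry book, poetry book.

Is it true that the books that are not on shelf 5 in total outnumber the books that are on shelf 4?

|books that are not on shelf 5| = 23.
|books on shelf 4| = 13.
The claim requires 23 > 13, which holds.

True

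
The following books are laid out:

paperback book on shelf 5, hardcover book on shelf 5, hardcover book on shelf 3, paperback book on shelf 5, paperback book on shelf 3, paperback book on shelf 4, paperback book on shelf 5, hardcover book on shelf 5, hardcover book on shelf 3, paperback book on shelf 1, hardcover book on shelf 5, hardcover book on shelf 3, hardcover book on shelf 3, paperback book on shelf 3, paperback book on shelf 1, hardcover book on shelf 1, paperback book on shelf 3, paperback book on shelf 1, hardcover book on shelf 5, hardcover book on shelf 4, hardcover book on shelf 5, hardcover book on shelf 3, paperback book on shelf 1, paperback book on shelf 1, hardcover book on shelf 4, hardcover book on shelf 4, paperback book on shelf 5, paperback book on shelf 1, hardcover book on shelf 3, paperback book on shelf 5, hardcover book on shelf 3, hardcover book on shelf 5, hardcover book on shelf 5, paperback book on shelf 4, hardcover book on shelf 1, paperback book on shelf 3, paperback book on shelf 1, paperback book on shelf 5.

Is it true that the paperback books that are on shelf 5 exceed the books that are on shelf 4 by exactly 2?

There are 6 paperback books on shelf 5.
There are 5 books on shelf 4.
The claim requires 6 − 5 (= 1) to equal 2, which does not hold.

False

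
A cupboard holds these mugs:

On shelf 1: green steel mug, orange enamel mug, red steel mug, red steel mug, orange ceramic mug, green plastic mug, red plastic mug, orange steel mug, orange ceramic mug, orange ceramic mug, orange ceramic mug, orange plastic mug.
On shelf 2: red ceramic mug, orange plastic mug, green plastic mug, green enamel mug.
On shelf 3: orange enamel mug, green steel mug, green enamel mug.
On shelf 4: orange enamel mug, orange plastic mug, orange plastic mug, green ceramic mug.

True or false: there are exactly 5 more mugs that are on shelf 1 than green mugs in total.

True

There are 12 mugs on shelf 1.
There are 7 green mugs.
The claim requires 12 − 7 (= 5) to equal 5, which holds.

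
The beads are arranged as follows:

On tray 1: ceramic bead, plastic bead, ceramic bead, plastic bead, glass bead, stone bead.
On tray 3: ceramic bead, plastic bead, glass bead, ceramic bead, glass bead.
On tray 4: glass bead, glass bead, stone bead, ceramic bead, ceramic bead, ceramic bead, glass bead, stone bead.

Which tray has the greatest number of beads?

Counts by tray: tray 4→8, tray 1→6, tray 3→5.
The maximum is 8, held uniquely by tray 4.

tray 4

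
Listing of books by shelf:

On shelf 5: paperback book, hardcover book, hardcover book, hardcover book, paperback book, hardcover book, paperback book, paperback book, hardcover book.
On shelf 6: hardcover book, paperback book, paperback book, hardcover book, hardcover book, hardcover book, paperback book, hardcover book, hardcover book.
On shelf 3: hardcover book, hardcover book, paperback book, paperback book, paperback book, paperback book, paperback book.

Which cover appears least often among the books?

paperback

Counts by cover: hardcover 13, paperback 12.
The minimum is 12, held uniquely by paperback.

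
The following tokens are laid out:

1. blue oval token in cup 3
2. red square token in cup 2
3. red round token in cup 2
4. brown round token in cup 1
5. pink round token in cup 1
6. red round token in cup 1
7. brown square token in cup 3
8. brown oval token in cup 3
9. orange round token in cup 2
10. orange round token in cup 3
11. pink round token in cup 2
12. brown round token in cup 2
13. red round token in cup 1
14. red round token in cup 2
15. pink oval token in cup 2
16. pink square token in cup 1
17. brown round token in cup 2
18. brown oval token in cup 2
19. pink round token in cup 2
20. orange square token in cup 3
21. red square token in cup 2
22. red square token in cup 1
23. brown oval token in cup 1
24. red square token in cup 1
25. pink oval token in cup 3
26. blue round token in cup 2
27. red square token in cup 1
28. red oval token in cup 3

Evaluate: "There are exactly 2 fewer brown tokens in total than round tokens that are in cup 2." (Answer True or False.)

There are 7 brown tokens.
There are 8 round tokens in cup 2.
The claim requires 8 − 7 (= 1) to equal 2, which does not hold.

False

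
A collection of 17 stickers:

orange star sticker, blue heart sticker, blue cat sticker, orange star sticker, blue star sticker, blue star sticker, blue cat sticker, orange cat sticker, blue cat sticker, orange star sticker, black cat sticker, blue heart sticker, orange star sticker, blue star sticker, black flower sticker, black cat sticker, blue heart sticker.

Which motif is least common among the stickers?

flower

Counts by motif: star 7, cat 6, heart 3, flower 1.
The minimum is 1, held uniquely by flower.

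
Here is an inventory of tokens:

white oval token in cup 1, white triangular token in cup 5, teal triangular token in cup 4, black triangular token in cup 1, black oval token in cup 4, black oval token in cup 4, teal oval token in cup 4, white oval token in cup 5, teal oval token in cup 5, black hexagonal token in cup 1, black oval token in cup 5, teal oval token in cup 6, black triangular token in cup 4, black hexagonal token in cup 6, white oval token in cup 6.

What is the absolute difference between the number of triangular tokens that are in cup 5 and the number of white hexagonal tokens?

1

triangular tokens in cup 5: 1. white hexagonal tokens: 0.
|1 − 0| = 1 − 0 = 1.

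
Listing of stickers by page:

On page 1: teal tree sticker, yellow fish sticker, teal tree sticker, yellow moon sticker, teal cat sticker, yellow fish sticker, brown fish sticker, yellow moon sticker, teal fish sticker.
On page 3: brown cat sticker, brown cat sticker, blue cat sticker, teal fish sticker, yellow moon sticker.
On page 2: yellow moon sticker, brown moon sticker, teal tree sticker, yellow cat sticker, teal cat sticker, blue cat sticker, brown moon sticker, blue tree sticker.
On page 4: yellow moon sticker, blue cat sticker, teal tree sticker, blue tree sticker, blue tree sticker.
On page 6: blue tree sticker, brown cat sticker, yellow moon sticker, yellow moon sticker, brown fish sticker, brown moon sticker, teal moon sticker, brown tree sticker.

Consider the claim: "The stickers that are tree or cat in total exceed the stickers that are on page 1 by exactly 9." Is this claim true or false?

True

|stickers that are tree or cat| = 18.
|stickers on page 1| = 9.
The claim requires 18 − 9 (= 9) to equal 9, which holds.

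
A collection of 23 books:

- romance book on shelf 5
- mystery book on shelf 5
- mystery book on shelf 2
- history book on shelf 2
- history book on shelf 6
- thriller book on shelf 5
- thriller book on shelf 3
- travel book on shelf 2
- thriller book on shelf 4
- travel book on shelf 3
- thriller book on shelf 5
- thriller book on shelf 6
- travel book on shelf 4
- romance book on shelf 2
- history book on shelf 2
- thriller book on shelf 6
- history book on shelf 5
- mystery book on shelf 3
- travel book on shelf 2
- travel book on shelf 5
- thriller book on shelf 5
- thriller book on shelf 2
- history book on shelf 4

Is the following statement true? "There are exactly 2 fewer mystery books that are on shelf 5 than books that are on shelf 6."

|mystery books on shelf 5| = 1.
|books on shelf 6| = 3.
The claim requires 3 − 1 (= 2) to equal 2, which holds.

True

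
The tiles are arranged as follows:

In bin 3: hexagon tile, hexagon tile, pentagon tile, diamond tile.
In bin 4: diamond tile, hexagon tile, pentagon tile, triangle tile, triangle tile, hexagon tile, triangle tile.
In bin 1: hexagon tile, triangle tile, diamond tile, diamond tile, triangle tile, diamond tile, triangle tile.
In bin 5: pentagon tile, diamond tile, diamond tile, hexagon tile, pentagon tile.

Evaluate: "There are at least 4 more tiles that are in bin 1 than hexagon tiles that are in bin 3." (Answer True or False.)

True

There are 7 tiles in bin 1.
There are 2 hexagon tiles in bin 3.
The claim requires 7 − 2 = 5 ≥ 4, which holds.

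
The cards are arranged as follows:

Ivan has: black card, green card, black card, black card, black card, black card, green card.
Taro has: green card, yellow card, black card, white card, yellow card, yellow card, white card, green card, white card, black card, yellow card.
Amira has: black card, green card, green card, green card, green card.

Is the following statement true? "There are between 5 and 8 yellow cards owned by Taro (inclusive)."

yellow cards owned by Taro: 4.
The claim requires 5 ≤ 4 ≤ 8, which does not hold.

False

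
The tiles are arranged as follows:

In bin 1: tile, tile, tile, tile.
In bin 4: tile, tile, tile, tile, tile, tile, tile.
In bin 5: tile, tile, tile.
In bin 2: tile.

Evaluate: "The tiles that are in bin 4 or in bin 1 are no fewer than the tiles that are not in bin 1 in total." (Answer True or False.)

tiles in bin 4 or in bin 1: 11.
tiles that are not in bin 1: 11.
The claim requires 11 ≥ 11, which holds.

True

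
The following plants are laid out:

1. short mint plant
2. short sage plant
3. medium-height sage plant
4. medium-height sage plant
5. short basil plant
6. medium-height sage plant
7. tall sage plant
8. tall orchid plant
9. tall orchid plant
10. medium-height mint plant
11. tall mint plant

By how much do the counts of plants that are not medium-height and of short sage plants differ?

plants that are not medium-height: 7. short sage plants: 1.
|7 − 1| = 7 − 1 = 6.

6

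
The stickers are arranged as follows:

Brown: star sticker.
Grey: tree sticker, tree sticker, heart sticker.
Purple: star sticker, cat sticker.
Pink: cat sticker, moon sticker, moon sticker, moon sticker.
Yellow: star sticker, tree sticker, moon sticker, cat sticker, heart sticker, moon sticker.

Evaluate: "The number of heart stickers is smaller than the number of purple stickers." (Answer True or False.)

False

|heart stickers| = 2.
|purple stickers| = 2.
The claim requires 2 < 2, which does not hold.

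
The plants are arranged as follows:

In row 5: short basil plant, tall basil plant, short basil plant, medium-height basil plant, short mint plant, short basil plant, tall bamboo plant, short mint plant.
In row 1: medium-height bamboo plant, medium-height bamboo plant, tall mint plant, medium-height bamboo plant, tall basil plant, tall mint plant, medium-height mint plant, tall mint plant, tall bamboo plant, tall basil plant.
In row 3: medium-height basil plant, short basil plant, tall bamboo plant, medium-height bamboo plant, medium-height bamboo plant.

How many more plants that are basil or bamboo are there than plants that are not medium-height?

2

plants that are basil or bamboo: 17.
plants that are not medium-height: 15.
17 − 15 = 2.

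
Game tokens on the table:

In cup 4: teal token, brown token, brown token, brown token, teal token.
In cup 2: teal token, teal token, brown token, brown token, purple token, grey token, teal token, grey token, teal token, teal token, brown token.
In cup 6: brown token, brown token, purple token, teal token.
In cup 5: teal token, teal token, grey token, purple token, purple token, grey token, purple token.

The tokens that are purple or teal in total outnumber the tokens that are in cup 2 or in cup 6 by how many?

0

tokens that are purple or teal: 15.
tokens in cup 2 or in cup 6: 15.
15 − 15 = 0.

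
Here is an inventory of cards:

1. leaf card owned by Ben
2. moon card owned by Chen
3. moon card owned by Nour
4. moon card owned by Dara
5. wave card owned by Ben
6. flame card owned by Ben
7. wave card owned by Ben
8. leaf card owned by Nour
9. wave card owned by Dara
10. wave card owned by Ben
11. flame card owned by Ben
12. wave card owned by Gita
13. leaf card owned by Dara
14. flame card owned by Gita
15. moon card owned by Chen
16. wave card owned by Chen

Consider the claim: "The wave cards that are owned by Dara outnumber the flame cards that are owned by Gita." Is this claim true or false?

|wave cards owned by Dara| = 1.
|flame cards owned by Gita| = 1.
The claim requires 1 > 1, which does not hold.

False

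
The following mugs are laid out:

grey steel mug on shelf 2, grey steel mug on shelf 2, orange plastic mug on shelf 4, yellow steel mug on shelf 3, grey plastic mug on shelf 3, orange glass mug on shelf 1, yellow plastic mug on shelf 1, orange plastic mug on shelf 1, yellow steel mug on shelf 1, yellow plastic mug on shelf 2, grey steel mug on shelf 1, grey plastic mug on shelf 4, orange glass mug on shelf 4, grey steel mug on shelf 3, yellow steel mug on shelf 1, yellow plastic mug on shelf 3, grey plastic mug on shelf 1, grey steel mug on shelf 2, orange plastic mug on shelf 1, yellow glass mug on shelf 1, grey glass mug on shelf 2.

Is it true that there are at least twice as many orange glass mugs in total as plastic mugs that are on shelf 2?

True

|orange glass mugs| = 2.
|plastic mugs on shelf 2| = 1.
The claim requires 2 ≥ 2 × 1 = 2, which holds.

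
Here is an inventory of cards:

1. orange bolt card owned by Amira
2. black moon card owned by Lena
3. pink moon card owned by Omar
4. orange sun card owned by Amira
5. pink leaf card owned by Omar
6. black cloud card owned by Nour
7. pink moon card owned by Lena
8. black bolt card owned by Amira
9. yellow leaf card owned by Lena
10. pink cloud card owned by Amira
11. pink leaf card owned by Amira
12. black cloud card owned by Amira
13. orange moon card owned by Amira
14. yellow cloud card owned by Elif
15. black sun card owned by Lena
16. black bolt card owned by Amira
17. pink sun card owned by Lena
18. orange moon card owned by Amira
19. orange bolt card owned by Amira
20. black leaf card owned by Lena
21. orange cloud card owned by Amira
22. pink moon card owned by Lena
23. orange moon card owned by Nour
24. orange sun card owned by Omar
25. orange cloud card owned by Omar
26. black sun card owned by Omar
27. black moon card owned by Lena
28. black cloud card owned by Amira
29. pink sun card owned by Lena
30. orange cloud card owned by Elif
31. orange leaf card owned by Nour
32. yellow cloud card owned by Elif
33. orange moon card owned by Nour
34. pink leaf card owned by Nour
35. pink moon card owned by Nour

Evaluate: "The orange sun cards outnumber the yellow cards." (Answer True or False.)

There are 2 orange sun cards.
There are 3 yellow cards.
The claim requires 2 > 3, which does not hold.

False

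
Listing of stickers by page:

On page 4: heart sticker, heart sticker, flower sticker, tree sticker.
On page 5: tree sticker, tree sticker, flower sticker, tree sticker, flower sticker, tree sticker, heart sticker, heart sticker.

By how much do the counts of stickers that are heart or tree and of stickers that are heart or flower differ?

2

stickers that are heart or tree: 9. stickers that are heart or flower: 7.
|9 − 7| = 9 − 7 = 2.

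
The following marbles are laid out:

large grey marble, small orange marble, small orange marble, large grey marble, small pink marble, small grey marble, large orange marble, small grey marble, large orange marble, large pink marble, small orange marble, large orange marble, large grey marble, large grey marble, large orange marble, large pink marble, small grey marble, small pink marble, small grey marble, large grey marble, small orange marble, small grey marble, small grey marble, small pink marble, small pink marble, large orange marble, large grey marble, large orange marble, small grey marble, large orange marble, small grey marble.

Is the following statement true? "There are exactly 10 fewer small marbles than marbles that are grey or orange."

small marbles: 16.
marbles that are grey or orange: 25.
The claim requires 25 − 16 (= 9) to equal 10, which does not hold.

False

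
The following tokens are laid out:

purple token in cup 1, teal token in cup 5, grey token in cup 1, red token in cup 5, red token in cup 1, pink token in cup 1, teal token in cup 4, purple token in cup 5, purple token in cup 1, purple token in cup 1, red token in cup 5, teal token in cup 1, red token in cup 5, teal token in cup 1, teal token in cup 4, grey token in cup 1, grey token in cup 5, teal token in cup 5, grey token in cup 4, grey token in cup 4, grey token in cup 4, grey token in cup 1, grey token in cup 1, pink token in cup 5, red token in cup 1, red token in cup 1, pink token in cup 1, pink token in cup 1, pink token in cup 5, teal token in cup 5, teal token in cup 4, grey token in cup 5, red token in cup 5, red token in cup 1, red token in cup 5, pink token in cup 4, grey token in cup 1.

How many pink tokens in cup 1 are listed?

3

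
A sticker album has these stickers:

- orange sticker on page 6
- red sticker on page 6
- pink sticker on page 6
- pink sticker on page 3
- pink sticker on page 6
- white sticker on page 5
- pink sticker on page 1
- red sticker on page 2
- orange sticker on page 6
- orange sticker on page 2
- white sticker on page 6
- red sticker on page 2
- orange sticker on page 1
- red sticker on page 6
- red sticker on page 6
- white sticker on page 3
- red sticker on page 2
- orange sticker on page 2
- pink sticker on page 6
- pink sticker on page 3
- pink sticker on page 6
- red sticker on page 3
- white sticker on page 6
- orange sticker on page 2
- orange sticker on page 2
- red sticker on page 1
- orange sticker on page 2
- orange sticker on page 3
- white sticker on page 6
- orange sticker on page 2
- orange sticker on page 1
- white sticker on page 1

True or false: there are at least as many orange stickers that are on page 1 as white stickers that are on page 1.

True

There are 2 orange stickers on page 1.
There is 1 white sticker on page 1.
The claim requires 2 ≥ 1, which holds.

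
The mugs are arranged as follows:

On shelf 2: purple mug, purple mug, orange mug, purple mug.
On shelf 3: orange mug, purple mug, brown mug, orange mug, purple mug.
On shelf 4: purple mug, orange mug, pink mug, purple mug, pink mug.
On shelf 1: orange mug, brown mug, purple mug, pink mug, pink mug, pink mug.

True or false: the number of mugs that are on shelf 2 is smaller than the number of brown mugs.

False

mugs on shelf 2: 4.
brown mugs: 2.
The claim requires 4 < 2, which does not hold.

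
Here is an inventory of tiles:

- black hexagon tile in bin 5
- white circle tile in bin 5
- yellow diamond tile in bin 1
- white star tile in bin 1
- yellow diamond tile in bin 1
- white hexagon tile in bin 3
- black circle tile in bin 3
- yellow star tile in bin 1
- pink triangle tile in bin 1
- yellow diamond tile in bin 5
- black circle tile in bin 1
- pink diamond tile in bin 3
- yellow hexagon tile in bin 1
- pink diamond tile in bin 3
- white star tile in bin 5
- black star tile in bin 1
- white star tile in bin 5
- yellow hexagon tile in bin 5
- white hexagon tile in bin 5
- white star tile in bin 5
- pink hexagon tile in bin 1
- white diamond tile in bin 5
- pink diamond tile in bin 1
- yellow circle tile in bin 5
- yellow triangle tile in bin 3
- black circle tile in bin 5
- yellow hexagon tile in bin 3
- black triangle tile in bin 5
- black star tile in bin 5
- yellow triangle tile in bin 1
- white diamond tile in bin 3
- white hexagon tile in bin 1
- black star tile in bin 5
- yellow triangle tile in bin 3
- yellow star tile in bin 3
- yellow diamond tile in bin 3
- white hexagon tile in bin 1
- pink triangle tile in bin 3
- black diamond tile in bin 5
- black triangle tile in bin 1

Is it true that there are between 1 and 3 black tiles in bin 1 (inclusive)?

black tiles in bin 1: 3.
The claim requires 1 ≤ 3 ≤ 3, which holds.

True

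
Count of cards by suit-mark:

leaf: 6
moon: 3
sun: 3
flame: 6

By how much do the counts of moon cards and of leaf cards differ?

moon cards: 3. leaf cards: 6.
|3 − 6| = 6 − 3 = 3.

3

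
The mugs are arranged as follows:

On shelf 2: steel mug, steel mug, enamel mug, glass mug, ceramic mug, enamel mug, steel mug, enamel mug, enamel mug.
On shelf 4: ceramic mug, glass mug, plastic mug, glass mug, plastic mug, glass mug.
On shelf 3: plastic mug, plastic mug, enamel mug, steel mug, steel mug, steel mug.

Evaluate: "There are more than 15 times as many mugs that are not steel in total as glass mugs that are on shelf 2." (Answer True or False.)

There are 15 mugs that are not steel.
There is 1 glass mug on shelf 2.
The claim requires 15 > 15 × 1 = 15, which does not hold.

False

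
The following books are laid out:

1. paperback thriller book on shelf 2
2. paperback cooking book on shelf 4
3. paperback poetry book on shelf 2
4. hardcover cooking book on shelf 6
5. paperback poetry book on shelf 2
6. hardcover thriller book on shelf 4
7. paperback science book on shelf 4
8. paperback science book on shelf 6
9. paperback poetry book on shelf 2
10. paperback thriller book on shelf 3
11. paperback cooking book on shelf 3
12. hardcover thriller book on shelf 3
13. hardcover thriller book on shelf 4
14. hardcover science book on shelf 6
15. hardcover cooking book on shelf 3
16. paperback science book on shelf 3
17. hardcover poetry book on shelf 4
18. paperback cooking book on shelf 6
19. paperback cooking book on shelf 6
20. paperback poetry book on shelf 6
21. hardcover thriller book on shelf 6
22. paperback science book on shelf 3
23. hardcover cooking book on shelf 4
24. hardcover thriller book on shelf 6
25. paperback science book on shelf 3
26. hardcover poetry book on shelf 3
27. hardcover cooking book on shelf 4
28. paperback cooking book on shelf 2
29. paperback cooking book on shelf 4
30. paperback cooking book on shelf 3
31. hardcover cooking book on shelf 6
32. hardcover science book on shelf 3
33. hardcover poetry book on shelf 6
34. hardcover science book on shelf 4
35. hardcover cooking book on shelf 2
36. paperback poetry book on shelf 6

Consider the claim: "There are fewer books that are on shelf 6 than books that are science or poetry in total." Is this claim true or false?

True

books on shelf 6: 11.
books that are science or poetry: 16.
The claim requires 11 < 16, which holds.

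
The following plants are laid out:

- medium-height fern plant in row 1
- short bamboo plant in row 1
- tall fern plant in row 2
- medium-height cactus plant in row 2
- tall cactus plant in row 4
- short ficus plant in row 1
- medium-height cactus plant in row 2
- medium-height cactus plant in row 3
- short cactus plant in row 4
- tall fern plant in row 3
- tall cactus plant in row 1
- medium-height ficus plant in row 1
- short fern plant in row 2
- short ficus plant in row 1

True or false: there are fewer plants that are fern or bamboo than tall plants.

|plants that are fern or bamboo| = 5.
|tall plants| = 4.
The claim requires 5 < 4, which does not hold.

False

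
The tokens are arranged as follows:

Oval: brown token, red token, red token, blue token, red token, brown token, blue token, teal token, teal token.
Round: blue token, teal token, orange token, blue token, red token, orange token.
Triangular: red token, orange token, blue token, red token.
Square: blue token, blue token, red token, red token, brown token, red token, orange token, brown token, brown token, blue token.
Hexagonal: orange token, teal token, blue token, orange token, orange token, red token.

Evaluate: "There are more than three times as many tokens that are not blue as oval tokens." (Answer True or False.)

False

tokens that are not blue: 26.
oval tokens: 9.
The claim requires 26 > 3 × 9 = 27, which does not hold.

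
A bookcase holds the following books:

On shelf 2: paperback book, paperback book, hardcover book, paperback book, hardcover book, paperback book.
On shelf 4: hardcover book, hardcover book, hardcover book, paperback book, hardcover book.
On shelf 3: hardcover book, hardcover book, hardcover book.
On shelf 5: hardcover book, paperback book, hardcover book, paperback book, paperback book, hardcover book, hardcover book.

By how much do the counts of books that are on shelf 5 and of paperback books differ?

1

books on shelf 5: 7. paperback books: 8.
|7 − 8| = 8 − 7 = 1.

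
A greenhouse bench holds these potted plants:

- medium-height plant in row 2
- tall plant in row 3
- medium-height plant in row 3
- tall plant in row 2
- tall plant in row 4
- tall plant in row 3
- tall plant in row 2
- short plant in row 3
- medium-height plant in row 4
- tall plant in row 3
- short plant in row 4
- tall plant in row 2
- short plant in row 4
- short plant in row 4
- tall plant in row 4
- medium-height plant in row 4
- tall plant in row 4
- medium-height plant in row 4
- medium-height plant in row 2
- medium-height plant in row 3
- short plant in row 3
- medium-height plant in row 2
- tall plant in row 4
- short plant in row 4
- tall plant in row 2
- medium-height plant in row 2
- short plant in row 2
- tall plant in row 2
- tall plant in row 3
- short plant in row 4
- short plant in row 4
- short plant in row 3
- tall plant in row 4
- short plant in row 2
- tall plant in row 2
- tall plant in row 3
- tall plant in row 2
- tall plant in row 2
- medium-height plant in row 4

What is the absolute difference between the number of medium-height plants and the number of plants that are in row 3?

0

medium-height plants: 10. plants in row 3: 10.
|10 − 10| = 10 − 10 = 0.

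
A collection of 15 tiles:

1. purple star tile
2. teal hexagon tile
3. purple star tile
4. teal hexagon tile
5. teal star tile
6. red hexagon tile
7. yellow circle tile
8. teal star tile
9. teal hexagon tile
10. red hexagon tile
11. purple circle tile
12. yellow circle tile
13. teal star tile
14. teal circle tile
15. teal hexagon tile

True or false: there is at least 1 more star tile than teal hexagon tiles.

True

There are 5 star tiles.
There are 4 teal hexagon tiles.
The claim requires 5 − 4 = 1 ≥ 1, which holds.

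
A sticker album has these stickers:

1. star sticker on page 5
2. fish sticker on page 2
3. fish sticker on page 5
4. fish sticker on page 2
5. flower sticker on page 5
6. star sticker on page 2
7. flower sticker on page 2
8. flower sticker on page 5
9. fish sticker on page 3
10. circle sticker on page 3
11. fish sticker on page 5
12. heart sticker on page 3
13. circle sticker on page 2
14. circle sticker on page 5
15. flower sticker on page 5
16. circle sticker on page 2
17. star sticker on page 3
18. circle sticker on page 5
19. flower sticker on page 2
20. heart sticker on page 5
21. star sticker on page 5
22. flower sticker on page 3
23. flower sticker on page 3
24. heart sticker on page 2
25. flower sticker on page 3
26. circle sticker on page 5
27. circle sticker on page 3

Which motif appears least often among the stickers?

heart

Counts by motif: flower 8, circle 7, fish 5, star 4, heart 3.
The minimum is 3, held uniquely by heart.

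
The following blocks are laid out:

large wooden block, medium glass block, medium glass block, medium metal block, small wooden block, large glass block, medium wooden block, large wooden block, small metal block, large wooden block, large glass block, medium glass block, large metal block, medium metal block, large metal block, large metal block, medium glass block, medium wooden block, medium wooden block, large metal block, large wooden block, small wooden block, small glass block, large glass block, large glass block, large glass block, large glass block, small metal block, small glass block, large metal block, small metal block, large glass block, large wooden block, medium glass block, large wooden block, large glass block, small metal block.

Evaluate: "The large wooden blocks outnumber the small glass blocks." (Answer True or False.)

There are 6 large wooden blocks.
There are 2 small glass blocks.
The claim requires 6 > 2, which holds.

True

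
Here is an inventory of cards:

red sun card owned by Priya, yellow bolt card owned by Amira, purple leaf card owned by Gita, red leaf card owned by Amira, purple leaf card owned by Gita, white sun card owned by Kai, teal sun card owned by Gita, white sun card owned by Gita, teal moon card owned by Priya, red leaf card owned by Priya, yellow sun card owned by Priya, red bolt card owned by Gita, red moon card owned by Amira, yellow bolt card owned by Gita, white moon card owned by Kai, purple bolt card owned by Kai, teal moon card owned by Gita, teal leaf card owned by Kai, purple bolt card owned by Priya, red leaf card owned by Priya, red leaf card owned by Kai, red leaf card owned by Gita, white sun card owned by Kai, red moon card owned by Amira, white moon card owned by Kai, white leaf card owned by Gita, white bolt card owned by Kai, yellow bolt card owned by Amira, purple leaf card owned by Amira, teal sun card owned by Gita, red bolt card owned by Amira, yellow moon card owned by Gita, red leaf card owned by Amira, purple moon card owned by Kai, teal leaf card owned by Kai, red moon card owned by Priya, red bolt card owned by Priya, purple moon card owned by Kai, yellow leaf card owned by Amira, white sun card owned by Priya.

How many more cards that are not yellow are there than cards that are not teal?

0

cards that are not yellow: 34.
cards that are not teal: 34.
34 − 34 = 0.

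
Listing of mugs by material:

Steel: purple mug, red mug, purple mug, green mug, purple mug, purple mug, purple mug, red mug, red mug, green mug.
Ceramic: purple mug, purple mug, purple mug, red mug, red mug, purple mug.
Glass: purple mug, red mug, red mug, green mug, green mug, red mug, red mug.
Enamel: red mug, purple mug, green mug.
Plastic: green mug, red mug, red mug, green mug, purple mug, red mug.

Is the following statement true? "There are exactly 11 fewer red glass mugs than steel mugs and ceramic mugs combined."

|red glass mugs| = 4.
steel mugs: 10; ceramic mugs: 6; combined: 10 + 6 = 16.
The claim requires 16 − 4 (= 12) to equal 11, which does not hold.

False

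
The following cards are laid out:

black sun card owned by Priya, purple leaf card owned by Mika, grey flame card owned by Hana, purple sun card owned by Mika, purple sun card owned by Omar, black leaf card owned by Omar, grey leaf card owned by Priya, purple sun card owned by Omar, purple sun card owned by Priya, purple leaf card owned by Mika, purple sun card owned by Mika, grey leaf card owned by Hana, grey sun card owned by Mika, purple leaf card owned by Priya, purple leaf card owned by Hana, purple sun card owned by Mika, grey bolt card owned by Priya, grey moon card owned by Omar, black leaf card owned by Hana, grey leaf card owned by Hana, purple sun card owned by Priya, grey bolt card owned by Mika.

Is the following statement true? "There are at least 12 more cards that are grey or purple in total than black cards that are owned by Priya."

True

|cards that are grey or purple| = 19.
|black cards owned by Priya| = 1.
The claim requires 19 − 1 = 18 ≥ 12, which holds.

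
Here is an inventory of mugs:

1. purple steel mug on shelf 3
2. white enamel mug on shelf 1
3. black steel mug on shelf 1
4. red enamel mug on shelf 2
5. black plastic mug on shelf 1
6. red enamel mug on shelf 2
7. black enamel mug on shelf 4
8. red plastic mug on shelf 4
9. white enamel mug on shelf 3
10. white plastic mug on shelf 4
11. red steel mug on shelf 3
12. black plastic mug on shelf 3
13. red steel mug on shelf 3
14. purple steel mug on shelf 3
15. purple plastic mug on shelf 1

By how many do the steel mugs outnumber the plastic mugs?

steel mugs: 5.
plastic mugs: 5.
5 − 5 = 0.

0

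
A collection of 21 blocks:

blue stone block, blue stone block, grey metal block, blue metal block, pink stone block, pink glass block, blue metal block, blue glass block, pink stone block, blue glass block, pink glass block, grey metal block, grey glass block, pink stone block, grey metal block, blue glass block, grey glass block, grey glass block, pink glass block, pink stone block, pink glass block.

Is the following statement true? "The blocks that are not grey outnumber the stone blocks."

|blocks that are not grey| = 15.
|stone blocks| = 6.
The claim requires 15 > 6, which holds.

True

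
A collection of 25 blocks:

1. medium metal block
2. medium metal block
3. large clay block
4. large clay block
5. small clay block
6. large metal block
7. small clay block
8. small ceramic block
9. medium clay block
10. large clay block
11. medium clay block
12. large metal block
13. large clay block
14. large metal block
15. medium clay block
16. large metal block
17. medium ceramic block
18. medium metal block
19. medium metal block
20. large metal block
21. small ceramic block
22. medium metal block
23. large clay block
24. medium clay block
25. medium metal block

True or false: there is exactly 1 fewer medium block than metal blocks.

False

medium blocks: 11.
metal blocks: 11.
The claim requires 11 − 11 (= 0) to equal 1, which does not hold.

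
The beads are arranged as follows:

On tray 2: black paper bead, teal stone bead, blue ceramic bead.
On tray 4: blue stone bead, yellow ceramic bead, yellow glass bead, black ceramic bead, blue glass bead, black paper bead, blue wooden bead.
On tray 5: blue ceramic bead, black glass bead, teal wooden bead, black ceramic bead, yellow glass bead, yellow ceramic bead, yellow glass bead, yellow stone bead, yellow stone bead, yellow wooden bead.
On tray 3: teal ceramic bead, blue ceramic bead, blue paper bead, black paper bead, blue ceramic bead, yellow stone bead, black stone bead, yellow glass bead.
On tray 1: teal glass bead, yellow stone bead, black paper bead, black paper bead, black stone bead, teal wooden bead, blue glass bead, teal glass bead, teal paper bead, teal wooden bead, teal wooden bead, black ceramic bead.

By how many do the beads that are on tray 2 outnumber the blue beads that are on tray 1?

beads on tray 2: 3.
blue beads on tray 1: 1.
3 − 1 = 2.

2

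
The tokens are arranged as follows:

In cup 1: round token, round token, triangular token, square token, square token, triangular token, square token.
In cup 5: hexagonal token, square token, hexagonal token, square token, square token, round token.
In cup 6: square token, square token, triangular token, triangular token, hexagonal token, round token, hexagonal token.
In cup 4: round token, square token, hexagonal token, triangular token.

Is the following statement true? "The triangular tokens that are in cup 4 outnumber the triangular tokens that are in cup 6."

False

|triangular tokens in cup 4| = 1.
|triangular tokens in cup 6| = 2.
The claim requires 1 > 2, which does not hold.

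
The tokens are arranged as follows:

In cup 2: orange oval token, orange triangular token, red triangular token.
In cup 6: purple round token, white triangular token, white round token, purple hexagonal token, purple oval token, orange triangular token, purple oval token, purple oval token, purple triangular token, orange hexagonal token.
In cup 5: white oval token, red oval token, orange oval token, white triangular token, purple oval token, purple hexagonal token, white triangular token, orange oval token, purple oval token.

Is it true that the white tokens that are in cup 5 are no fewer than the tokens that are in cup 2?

|white tokens in cup 5| = 3.
|tokens in cup 2| = 3.
The claim requires 3 ≥ 3, which holds.

True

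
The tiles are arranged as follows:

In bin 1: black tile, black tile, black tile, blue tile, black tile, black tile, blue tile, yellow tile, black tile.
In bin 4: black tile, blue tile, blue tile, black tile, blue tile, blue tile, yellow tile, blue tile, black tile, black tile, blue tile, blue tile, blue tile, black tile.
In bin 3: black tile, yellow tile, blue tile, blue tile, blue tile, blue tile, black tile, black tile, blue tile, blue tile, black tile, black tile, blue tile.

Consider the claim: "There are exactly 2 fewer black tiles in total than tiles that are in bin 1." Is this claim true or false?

black tiles: 16.
tiles in bin 1: 9.
The claim requires 9 − 16 (= -7) to equal 2, which does not hold.

False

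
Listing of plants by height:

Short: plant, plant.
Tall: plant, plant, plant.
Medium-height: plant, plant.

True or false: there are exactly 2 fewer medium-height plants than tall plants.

False

There are 2 medium-height plants.
There are 3 tall plants.
The claim requires 3 − 2 (= 1) to equal 2, which does not hold.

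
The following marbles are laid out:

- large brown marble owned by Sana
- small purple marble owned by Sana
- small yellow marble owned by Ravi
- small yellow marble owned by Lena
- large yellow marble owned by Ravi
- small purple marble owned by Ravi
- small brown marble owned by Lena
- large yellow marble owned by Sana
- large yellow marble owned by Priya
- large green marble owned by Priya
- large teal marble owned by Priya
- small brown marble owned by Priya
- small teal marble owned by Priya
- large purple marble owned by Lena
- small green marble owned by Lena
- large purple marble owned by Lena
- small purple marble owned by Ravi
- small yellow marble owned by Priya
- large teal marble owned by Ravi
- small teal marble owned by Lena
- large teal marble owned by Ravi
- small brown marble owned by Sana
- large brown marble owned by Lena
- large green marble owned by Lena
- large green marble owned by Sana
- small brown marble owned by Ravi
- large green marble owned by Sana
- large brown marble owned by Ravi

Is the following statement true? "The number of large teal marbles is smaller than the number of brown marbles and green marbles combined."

True

|large teal marbles| = 3.
brown marbles: 7; green marbles: 5; combined: 7 + 5 = 12.
The claim requires 3 < 12, which holds.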